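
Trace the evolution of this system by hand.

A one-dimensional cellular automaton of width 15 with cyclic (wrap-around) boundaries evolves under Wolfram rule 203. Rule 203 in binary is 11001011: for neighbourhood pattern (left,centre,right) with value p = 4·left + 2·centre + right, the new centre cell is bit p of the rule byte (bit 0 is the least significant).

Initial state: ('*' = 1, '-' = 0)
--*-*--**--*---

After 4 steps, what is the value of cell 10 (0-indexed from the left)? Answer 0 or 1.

t=0: --*-*--**--*---
t=1: **----***-*--**
t=2: **-******---***
t=3: **-******-*****
t=4: **-******-*****

1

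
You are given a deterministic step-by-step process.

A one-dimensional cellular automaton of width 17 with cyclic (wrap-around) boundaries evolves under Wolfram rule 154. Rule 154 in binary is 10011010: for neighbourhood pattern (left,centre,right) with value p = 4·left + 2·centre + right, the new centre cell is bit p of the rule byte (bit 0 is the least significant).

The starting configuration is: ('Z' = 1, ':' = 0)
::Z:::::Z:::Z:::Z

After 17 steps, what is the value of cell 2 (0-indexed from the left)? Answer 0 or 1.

step 0: ::Z:::::Z:::Z:::Z
step 1: ZZ:Z:::Z:Z:Z:Z:Z:
step 2: Z:::Z:Z::::::::::
step 3: :Z:Z:::Z::::::::Z
step 4: ::::Z:Z:Z::::::Z:
step 5: :::Z:::::Z::::Z:Z
step 6: Z:Z:Z:::Z:Z::Z:::
step 7: :::::Z:Z:::ZZ:Z:Z
step 8: Z:::Z:::Z:ZZ:::::
step 9: :Z:Z:Z:Z::Z:Z:::Z
step 10: ::::::::ZZ:::Z:Z:
step 11: :::::::ZZ:Z:Z:::Z
step 12: Z:::::ZZ:::::Z:Z:
step 13: :Z:::ZZ:Z:::Z::::
step 14: Z:Z:ZZ:::Z:Z:Z:::
step 15: ::::Z:Z:Z:::::Z:Z
step 16: Z::Z:::::Z:::Z:::
step 17: :ZZ:Z:::Z:Z:Z:Z:Z

1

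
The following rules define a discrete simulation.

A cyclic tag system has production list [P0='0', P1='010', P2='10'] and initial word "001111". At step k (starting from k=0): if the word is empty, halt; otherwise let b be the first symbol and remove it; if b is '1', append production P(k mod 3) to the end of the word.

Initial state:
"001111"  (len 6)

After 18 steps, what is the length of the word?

4

t=0: "001111"  (len 6)
t=1: "01111"  (len 5)
t=2: "1111"  (len 4)
t=3: "11110"  (len 5)
t=4: "11100"  (len 5)
t=5: "1100010"  (len 7)
t=6: "10001010"  (len 8)
t=7: "00010100"  (len 8)
t=8: "0010100"  (len 7)
t=9: "010100"  (len 6)
t=10: "10100"  (len 5)
t=11: "0100010"  (len 7)
t=12: "100010"  (len 6)
t=13: "000100"  (len 6)
t=14: "00100"  (len 5)
t=15: "0100"  (len 4)
t=16: "100"  (len 3)
t=17: "00010"  (len 5)
t=18: "0010"  (len 4)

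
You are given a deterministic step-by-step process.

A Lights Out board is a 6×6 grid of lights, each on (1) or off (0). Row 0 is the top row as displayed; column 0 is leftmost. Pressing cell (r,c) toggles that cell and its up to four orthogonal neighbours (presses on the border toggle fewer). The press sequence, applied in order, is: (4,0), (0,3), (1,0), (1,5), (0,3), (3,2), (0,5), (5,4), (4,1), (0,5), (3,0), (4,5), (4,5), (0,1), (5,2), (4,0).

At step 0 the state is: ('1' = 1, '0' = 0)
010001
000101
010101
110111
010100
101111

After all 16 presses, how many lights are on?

t=0: 010001
000101
010101
110111
010100
101111
t=1: 010001
000101
010101
010111
100100
001111
t=2: 011111
000001
010101
010111
100100
001111
t=3: 111111
110001
110101
010111
100100
001111
t=4: 111110
110010
110100
010111
100100
001111
t=5: 110000
110110
110100
010111
100100
001111
t=6: 110000
110110
111100
001011
101100
001111
t=7: 110011
110111
111100
001011
101100
001111
t=8: 110011
110111
111100
001011
101110
001000
t=9: 110011
110111
111100
011011
010110
011000
t=10: 110000
110110
111100
011011
010110
011000
t=11: 110000
110110
011100
101011
110110
011000
t=12: 110000
110110
011100
101010
110101
011001
t=13: 110000
110110
011100
101011
110110
011000
t=14: 001000
100110
011100
101011
110110
011000
t=15: 001000
100110
011100
101011
111110
000100
t=16: 001000
100110
011100
001011
001110
100100

15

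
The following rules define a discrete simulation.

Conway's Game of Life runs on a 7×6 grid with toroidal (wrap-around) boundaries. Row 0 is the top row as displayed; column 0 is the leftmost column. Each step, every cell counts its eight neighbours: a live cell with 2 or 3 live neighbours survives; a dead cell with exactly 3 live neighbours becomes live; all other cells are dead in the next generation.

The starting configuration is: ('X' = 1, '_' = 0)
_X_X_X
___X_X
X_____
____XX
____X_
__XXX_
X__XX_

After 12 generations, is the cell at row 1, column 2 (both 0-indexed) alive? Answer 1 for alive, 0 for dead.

0

[0] _X_X_X
___X_X
X_____
____XX
____X_
__XXX_
X__XX_
[1] ___X_X
__X__X
X_____
____XX
______
__X___
XX____
[2] _XX_XX
X___XX
X___X_
_____X
______
_X____
XXX___
[3] __X_X_
______
X___X_
_____X
______
XXX___
___X_X
[4] ___XX_
___X_X
_____X
_____X
XX____
XXX___
X__XXX
[5] X_X___
___X_X
X____X
_____X
__X__X
__XXX_
X_____
[6] XX___X
_X__XX
X____X
____XX
__X__X
_XXXXX
__X__X
[7] _XX___
_X__X_
______
____X_
_XX___
_X___X
______
[8] _XX___
_XX___
______
______
XXX___
XXX___
XXX___
[9] ___X__
_XX___
______
_X____
X_X___
___X_X
___X__
[10] ___X__
__X___
_XX___
_X____
XXX___
__XXX_
__XX__
[11] ___X__
_XXX__
_XX___
______
X_____
____X_
______
[12] ___X__
_X_X__
_X_X__
_X____
______
______
______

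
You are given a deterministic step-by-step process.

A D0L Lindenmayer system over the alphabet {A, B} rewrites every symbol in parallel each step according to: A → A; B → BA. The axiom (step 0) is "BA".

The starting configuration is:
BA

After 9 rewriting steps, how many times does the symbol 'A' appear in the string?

[0] BA
[1] BAA
[2] BAAA
[3] BAAAA
[4] BAAAAA
[5] BAAAAAA
[6] BAAAAAAA
[7] BAAAAAAAA
[8] BAAAAAAAAA
[9] BAAAAAAAAAA

10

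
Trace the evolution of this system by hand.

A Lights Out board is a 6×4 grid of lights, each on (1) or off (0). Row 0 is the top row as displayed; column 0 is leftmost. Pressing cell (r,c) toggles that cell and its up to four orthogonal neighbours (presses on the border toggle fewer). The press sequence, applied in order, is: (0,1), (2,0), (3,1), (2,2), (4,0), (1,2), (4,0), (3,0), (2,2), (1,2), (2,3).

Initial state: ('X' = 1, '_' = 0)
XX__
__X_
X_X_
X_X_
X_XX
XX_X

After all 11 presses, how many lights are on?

[0] XX__
__X_
X_X_
X_X_
X_XX
XX_X
[1] __X_
_XX_
X_X_
X_X_
X_XX
XX_X
[2] __X_
XXX_
_XX_
__X_
X_XX
XX_X
[3] __X_
XXX_
__X_
XX__
XXXX
XX_X
[4] __X_
XX__
_X_X
XXX_
XXXX
XX_X
[5] __X_
XX__
_X_X
_XX_
__XX
_X_X
[6] ____
X_XX
_XXX
_XX_
__XX
_X_X
[7] ____
X_XX
_XXX
XXX_
XXXX
XX_X
[8] ____
X_XX
XXXX
__X_
_XXX
XX_X
[9] ____
X__X
X___
____
_XXX
XX_X
[10] __X_
XXX_
X_X_
____
_XXX
XX_X
[11] __X_
XXXX
X__X
___X
_XXX
XX_X

14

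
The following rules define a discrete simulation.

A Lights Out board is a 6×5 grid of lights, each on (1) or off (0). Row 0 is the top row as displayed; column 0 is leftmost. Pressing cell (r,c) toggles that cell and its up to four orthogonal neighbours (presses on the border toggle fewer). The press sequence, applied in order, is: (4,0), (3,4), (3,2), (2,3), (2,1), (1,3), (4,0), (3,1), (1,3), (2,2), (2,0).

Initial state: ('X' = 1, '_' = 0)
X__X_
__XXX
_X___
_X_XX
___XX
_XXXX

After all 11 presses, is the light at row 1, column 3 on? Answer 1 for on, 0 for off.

0

[0] X__X_
__XXX
_X___
_X_XX
___XX
_XXXX
[1] X__X_
__XXX
_X___
XX_XX
XX_XX
XXXXX
[2] X__X_
__XXX
_X__X
XX___
XX_X_
XXXXX
[3] X__X_
__XXX
_XX_X
X_XX_
XXXX_
XXXXX
[4] X__X_
__X_X
_X_X_
X_X__
XXXX_
XXXXX
[5] X__X_
_XX_X
X_XX_
XXX__
XXXX_
XXXXX
[6] X____
_X_X_
X_X__
XXX__
XXXX_
XXXXX
[7] X____
_X_X_
X_X__
_XX__
__XX_
_XXXX
[8] X____
_X_X_
XXX__
X____
_XXX_
_XXXX
[9] X__X_
_XX_X
XXXX_
X____
_XXX_
_XXXX
[10] X__X_
_X__X
X____
X_X__
_XXX_
_XXXX
[11] X__X_
XX__X
_X___
__X__
_XXX_
_XXXX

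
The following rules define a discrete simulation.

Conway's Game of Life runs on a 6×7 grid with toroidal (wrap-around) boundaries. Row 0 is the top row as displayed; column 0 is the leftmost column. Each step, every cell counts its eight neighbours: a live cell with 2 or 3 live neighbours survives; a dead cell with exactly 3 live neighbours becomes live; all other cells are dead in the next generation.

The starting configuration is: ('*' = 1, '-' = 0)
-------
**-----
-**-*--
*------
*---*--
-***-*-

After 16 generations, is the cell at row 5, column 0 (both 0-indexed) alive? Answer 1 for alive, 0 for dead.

0) -------
**-----
-**-*--
*------
*---*--
-***-*-
1) *------
***----
--*----
*--*---
*-***-*
-****--
2) *------
*-*----
*-**---
*---*-*
*----**
----***
3) **---*-
*-**--*
*-**---
---**--
-------
----*--
4) ******-
---**--
*-----*
--***--
---**--
-------
5) -**--*-
-------
--*--*-
--*-**-
--*-*--
-*---*-
6) -**----
-**----
---***-
-**-**-
-**-*--
-*-***-
7) *---*--
-*--*--
-----*-
-*-----
*------
*---**-
8) **-**-*
----**-
-------
-------
**----*
**--**-
9) -***---
*--****
-------
*------
-*---**
---**--
10) **----*
**-****
*---**-
*-----*
*---***
**-***-
11) -------
--**---
---*---
-*-----
---*---
--**---
12) -------
--**---
---*---
--*----
---*---
--**---
13) -------
--**---
---*---
--**---
---*---
--**---
14) -------
--**---
----*--
--***--
----*--
--**---
15) -------
---*---
----*--
----**-
----*--
---*---
16) -------
-------
---***-
---***-
---***-
-------

0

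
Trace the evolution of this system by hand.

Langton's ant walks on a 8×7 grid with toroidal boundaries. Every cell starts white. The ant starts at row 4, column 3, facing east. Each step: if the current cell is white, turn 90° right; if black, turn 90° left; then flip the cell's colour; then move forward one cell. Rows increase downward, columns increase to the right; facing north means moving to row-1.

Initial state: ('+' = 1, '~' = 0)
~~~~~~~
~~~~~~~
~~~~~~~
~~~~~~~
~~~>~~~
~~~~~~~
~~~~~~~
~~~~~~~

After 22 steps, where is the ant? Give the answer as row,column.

0) ~~~~~~~
~~~~~~~
~~~~~~~
~~~~~~~
~~~>~~~
~~~~~~~
~~~~~~~
~~~~~~~
1) ~~~~~~~
~~~~~~~
~~~~~~~
~~~~~~~
~~~+~~~
~~~v~~~
~~~~~~~
~~~~~~~
2) ~~~~~~~
~~~~~~~
~~~~~~~
~~~~~~~
~~~+~~~
~~<+~~~
~~~~~~~
~~~~~~~
3) ~~~~~~~
~~~~~~~
~~~~~~~
~~~~~~~
~~^+~~~
~~++~~~
~~~~~~~
~~~~~~~
4) ~~~~~~~
~~~~~~~
~~~~~~~
~~~~~~~
~~+>~~~
~~++~~~
~~~~~~~
~~~~~~~
5) ~~~~~~~
~~~~~~~
~~~~~~~
~~~^~~~
~~+~~~~
~~++~~~
~~~~~~~
~~~~~~~
6) ~~~~~~~
~~~~~~~
~~~~~~~
~~~+>~~
~~+~~~~
~~++~~~
~~~~~~~
~~~~~~~
7) ~~~~~~~
~~~~~~~
~~~~~~~
~~~++~~
~~+~v~~
~~++~~~
~~~~~~~
~~~~~~~
8) ~~~~~~~
~~~~~~~
~~~~~~~
~~~++~~
~~+<+~~
~~++~~~
~~~~~~~
~~~~~~~
9) ~~~~~~~
~~~~~~~
~~~~~~~
~~~^+~~
~~+++~~
~~++~~~
~~~~~~~
~~~~~~~
10) ~~~~~~~
~~~~~~~
~~~~~~~
~~<~+~~
~~+++~~
~~++~~~
~~~~~~~
~~~~~~~
11) ~~~~~~~
~~~~~~~
~~^~~~~
~~+~+~~
~~+++~~
~~++~~~
~~~~~~~
~~~~~~~
12) ~~~~~~~
~~~~~~~
~~+>~~~
~~+~+~~
~~+++~~
~~++~~~
~~~~~~~
~~~~~~~
13) ~~~~~~~
~~~~~~~
~~++~~~
~~+v+~~
~~+++~~
~~++~~~
~~~~~~~
~~~~~~~
14) ~~~~~~~
~~~~~~~
~~++~~~
~~<++~~
~~+++~~
~~++~~~
~~~~~~~
~~~~~~~
15) ~~~~~~~
~~~~~~~
~~++~~~
~~~++~~
~~v++~~
~~++~~~
~~~~~~~
~~~~~~~
16) ~~~~~~~
~~~~~~~
~~++~~~
~~~++~~
~~~>+~~
~~++~~~
~~~~~~~
~~~~~~~
17) ~~~~~~~
~~~~~~~
~~++~~~
~~~^+~~
~~~~+~~
~~++~~~
~~~~~~~
~~~~~~~
18) ~~~~~~~
~~~~~~~
~~++~~~
~~<~+~~
~~~~+~~
~~++~~~
~~~~~~~
~~~~~~~
19) ~~~~~~~
~~~~~~~
~~^+~~~
~~+~+~~
~~~~+~~
~~++~~~
~~~~~~~
~~~~~~~
20) ~~~~~~~
~~~~~~~
~<~+~~~
~~+~+~~
~~~~+~~
~~++~~~
~~~~~~~
~~~~~~~
21) ~~~~~~~
~^~~~~~
~+~+~~~
~~+~+~~
~~~~+~~
~~++~~~
~~~~~~~
~~~~~~~
22) ~~~~~~~
~+>~~~~
~+~+~~~
~~+~+~~
~~~~+~~
~~++~~~
~~~~~~~
~~~~~~~

1,2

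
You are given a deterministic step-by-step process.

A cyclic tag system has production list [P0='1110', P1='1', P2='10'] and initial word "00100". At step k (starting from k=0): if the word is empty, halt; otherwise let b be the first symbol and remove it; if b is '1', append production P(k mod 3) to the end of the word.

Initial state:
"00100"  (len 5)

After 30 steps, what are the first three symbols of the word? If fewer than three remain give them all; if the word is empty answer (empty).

110

t=0: "00100"  (len 5)
t=1: "0100"  (len 4)
t=2: "100"  (len 3)
t=3: "0010"  (len 4)
t=4: "010"  (len 3)
t=5: "10"  (len 2)
t=6: "010"  (len 3)
t=7: "10"  (len 2)
t=8: "01"  (len 2)
t=9: "1"  (len 1)
t=10: "1110"  (len 4)
t=11: "1101"  (len 4)
t=12: "10110"  (len 5)
t=13: "01101110"  (len 8)
t=14: "1101110"  (len 7)
t=15: "10111010"  (len 8)
t=16: "01110101110"  (len 11)
t=17: "1110101110"  (len 10)
t=18: "11010111010"  (len 11)
t=19: "10101110101110"  (len 14)
t=20: "01011101011101"  (len 14)
t=21: "1011101011101"  (len 13)
t=22: "0111010111011110"  (len 16)
t=23: "111010111011110"  (len 15)
t=24: "1101011101111010"  (len 16)
t=25: "1010111011110101110"  (len 19)
t=26: "0101110111101011101"  (len 19)
t=27: "101110111101011101"  (len 18)
t=28: "011101111010111011110"  (len 21)
t=29: "11101111010111011110"  (len 20)
t=30: "110111101011101111010"  (len 21)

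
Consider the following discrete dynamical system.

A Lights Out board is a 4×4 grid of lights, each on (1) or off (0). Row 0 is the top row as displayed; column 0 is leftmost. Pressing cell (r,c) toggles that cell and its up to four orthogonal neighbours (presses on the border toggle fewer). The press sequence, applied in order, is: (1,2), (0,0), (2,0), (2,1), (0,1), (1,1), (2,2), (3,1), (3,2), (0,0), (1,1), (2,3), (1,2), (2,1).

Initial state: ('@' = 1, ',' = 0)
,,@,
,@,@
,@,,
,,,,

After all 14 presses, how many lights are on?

7

k=0  ,,@,
,@,@
,@,,
,,,,
k=1  ,,,,
,,@,
,@@,
,,,,
k=2  @@,,
@,@,
,@@,
,,,,
k=3  @@,,
,,@,
@,@,
@,,,
k=4  @@,,
,@@,
,@,,
@@,,
k=5  ,,@,
,,@,
,@,,
@@,,
k=6  ,@@,
@@,,
,,,,
@@,,
k=7  ,@@,
@@@,
,@@@
@@@,
k=8  ,@@,
@@@,
,,@@
,,,,
k=9  ,@@,
@@@,
,,,@
,@@@
k=10  @,@,
,@@,
,,,@
,@@@
k=11  @@@,
@,,,
,@,@
,@@@
k=12  @@@,
@,,@
,@@,
,@@,
k=13  @@,,
@@@,
,@,,
,@@,
k=14  @@,,
@,@,
@,@,
,,@,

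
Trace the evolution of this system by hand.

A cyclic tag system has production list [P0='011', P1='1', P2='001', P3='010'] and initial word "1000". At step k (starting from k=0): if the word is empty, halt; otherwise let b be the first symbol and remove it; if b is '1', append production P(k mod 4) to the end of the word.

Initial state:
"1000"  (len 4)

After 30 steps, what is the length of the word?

8

[0] "1000"  (len 4)
[1] "000011"  (len 6)
[2] "00011"  (len 5)
[3] "0011"  (len 4)
[4] "011"  (len 3)
[5] "11"  (len 2)
[6] "11"  (len 2)
[7] "1001"  (len 4)
[8] "001010"  (len 6)
[9] "01010"  (len 5)
[10] "1010"  (len 4)
[11] "010001"  (len 6)
[12] "10001"  (len 5)
[13] "0001011"  (len 7)
[14] "001011"  (len 6)
[15] "01011"  (len 5)
[16] "1011"  (len 4)
[17] "011011"  (len 6)
[18] "11011"  (len 5)
[19] "1011001"  (len 7)
[20] "011001010"  (len 9)
[21] "11001010"  (len 8)
[22] "10010101"  (len 8)
[23] "0010101001"  (len 10)
[24] "010101001"  (len 9)
[25] "10101001"  (len 8)
[26] "01010011"  (len 8)
[27] "1010011"  (len 7)
[28] "010011010"  (len 9)
[29] "10011010"  (len 8)
[30] "00110101"  (len 8)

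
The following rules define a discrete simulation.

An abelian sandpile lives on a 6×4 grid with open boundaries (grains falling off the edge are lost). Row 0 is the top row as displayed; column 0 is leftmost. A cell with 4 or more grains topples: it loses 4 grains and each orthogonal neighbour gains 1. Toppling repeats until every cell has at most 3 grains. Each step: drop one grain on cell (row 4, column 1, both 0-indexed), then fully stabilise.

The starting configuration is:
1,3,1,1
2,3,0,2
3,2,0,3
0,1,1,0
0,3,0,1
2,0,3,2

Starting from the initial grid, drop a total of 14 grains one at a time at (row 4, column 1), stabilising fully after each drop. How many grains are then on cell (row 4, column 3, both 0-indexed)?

2

[0] 1,3,1,1
2,3,0,2
3,2,0,3
0,1,1,0
0,3,0,1
2,0,3,2
[1] 1,3,1,1
2,3,0,2
3,2,0,3
0,2,1,0
1,0,1,1
2,1,3,2
[2] 1,3,1,1
2,3,0,2
3,2,0,3
0,2,1,0
1,1,1,1
2,1,3,2
[3] 1,3,1,1
2,3,0,2
3,2,0,3
0,2,1,0
1,2,1,1
2,1,3,2
[4] 1,3,1,1
2,3,0,2
3,2,0,3
0,2,1,0
1,3,1,1
2,1,3,2
[5] 1,3,1,1
2,3,0,2
3,2,0,3
0,3,1,0
2,0,2,1
2,2,3,2
[6] 1,3,1,1
2,3,0,2
3,2,0,3
0,3,1,0
2,1,2,1
2,2,3,2
[7] 1,3,1,1
2,3,0,2
3,2,0,3
0,3,1,0
2,2,2,1
2,2,3,2
[8] 1,3,1,1
2,3,0,2
3,2,0,3
0,3,1,0
2,3,2,1
2,2,3,2
[9] 1,3,1,1
2,3,0,2
3,3,0,3
1,0,2,0
3,1,3,1
2,3,3,2
[10] 1,3,1,1
2,3,0,2
3,3,0,3
1,0,2,0
3,2,3,1
2,3,3,2
[11] 1,3,1,1
2,3,0,2
3,3,0,3
1,0,2,0
3,3,3,1
2,3,3,2
[12] 1,3,1,1
2,3,0,2
3,3,0,3
2,1,3,0
1,3,1,2
0,2,1,3
[13] 1,3,1,1
2,3,0,2
3,3,0,3
2,2,3,0
2,0,2,2
0,3,1,3
[14] 1,3,1,1
2,3,0,2
3,3,0,3
2,2,3,0
2,1,2,2
0,3,1,3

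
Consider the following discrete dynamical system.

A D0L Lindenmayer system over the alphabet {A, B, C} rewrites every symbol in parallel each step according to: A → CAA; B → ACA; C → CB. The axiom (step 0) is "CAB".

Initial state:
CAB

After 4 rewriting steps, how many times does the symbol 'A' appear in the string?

step 0: CAB
step 1: CBCAAACA
step 2: CBACACBCAACAACAACBCAA
step 3: CBACACAACBCAACBACACBCAACAACBCAACAACBCAACAACBACACBCAACAA
step 4: CBACACAACBCAACBCAACAACBACACBCAACAACBACACAACBCAACBACACBCAAC…CAACBACACBCAACAACBCAACAACBACACAACBCAACBACACBCAACAACBCAACAA  (len 144)

68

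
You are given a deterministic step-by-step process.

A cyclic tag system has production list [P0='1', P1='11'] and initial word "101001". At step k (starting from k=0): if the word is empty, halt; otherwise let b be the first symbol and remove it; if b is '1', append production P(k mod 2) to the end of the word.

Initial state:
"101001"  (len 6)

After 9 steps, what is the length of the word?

5

step 0: "101001"  (len 6)
step 1: "010011"  (len 6)
step 2: "10011"  (len 5)
step 3: "00111"  (len 5)
step 4: "0111"  (len 4)
step 5: "111"  (len 3)
step 6: "1111"  (len 4)
step 7: "1111"  (len 4)
step 8: "11111"  (len 5)
step 9: "11111"  (len 5)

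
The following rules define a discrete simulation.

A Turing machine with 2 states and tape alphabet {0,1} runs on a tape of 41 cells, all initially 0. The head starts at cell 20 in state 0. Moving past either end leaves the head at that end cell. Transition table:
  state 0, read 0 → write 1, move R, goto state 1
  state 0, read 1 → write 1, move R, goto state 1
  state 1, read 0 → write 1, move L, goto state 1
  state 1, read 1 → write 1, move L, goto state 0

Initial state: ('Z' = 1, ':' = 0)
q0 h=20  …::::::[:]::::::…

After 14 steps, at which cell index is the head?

k=0  q0 h=20  …::::::[:]::::::…
k=1  q1 h=21  …:::::Z[:]::::::…
k=2  q1 h=20  …::::::[Z]Z:::::…
k=3  q0 h=19  …::::::[:]ZZ::::…
k=4  q1 h=20  …:::::Z[Z]Z:::::…
k=5  q0 h=19  …::::::[Z]ZZ::::…
k=6  q1 h=20  …:::::Z[Z]Z:::::…
k=7  q0 h=19  …::::::[Z]ZZ::::…
k=8  q1 h=20  …:::::Z[Z]Z:::::…
k=9  q0 h=19  …::::::[Z]ZZ::::…
k=10  q1 h=20  …:::::Z[Z]Z:::::…
k=11  q0 h=19  …::::::[Z]ZZ::::…
k=12  q1 h=20  …:::::Z[Z]Z:::::…
k=13  q0 h=19  …::::::[Z]ZZ::::…
k=14  q1 h=20  …:::::Z[Z]Z:::::…

20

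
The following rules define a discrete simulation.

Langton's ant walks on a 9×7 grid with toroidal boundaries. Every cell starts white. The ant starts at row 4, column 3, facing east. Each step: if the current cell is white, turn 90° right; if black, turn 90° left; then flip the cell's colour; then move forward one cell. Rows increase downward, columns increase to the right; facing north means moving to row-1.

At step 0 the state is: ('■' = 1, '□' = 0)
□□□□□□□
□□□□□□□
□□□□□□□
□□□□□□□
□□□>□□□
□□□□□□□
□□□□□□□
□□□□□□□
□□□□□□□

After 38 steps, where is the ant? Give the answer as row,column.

3,0

[0] □□□□□□□
□□□□□□□
□□□□□□□
□□□□□□□
□□□>□□□
□□□□□□□
□□□□□□□
□□□□□□□
□□□□□□□
[1] □□□□□□□
□□□□□□□
□□□□□□□
□□□□□□□
□□□■□□□
□□□v□□□
□□□□□□□
□□□□□□□
□□□□□□□
[2] □□□□□□□
□□□□□□□
□□□□□□□
□□□□□□□
□□□■□□□
□□<■□□□
□□□□□□□
□□□□□□□
□□□□□□□
[3] □□□□□□□
□□□□□□□
□□□□□□□
□□□□□□□
□□^■□□□
□□■■□□□
□□□□□□□
□□□□□□□
□□□□□□□
[4] □□□□□□□
□□□□□□□
□□□□□□□
□□□□□□□
□□■>□□□
□□■■□□□
□□□□□□□
□□□□□□□
□□□□□□□
[5] □□□□□□□
□□□□□□□
□□□□□□□
□□□^□□□
□□■□□□□
□□■■□□□
□□□□□□□
□□□□□□□
□□□□□□□
[6] □□□□□□□
□□□□□□□
□□□□□□□
□□□■>□□
□□■□□□□
□□■■□□□
□□□□□□□
□□□□□□□
□□□□□□□
[7] □□□□□□□
□□□□□□□
□□□□□□□
□□□■■□□
□□■□v□□
□□■■□□□
□□□□□□□
□□□□□□□
□□□□□□□
[8] □□□□□□□
□□□□□□□
□□□□□□□
□□□■■□□
□□■<■□□
□□■■□□□
□□□□□□□
□□□□□□□
□□□□□□□
[9] □□□□□□□
□□□□□□□
□□□□□□□
□□□^■□□
□□■■■□□
□□■■□□□
□□□□□□□
□□□□□□□
□□□□□□□
[10] □□□□□□□
□□□□□□□
□□□□□□□
□□<□■□□
□□■■■□□
□□■■□□□
□□□□□□□
□□□□□□□
□□□□□□□
[11] □□□□□□□
□□□□□□□
□□^□□□□
□□■□■□□
□□■■■□□
□□■■□□□
□□□□□□□
□□□□□□□
□□□□□□□
[12] □□□□□□□
□□□□□□□
□□■>□□□
□□■□■□□
□□■■■□□
□□■■□□□
□□□□□□□
□□□□□□□
□□□□□□□
[13] □□□□□□□
□□□□□□□
□□■■□□□
□□■v■□□
□□■■■□□
□□■■□□□
□□□□□□□
□□□□□□□
□□□□□□□
[14] □□□□□□□
□□□□□□□
□□■■□□□
□□<■■□□
□□■■■□□
□□■■□□□
□□□□□□□
□□□□□□□
□□□□□□□
[15] □□□□□□□
□□□□□□□
□□■■□□□
□□□■■□□
□□v■■□□
□□■■□□□
□□□□□□□
□□□□□□□
□□□□□□□
[16] □□□□□□□
□□□□□□□
□□■■□□□
□□□■■□□
□□□>■□□
□□■■□□□
□□□□□□□
□□□□□□□
□□□□□□□
[17] □□□□□□□
□□□□□□□
□□■■□□□
□□□^■□□
□□□□■□□
□□■■□□□
□□□□□□□
□□□□□□□
□□□□□□□
[18] □□□□□□□
□□□□□□□
□□■■□□□
□□<□■□□
□□□□■□□
□□■■□□□
□□□□□□□
□□□□□□□
□□□□□□□
[19] □□□□□□□
□□□□□□□
□□^■□□□
□□■□■□□
□□□□■□□
□□■■□□□
□□□□□□□
□□□□□□□
□□□□□□□
[20] □□□□□□□
□□□□□□□
□<□■□□□
□□■□■□□
□□□□■□□
□□■■□□□
□□□□□□□
□□□□□□□
□□□□□□□
[21] □□□□□□□
□^□□□□□
□■□■□□□
□□■□■□□
□□□□■□□
□□■■□□□
□□□□□□□
□□□□□□□
□□□□□□□
[22] □□□□□□□
□■>□□□□
□■□■□□□
□□■□■□□
□□□□■□□
□□■■□□□
□□□□□□□
□□□□□□□
□□□□□□□
[23] □□□□□□□
□■■□□□□
□■v■□□□
□□■□■□□
□□□□■□□
□□■■□□□
□□□□□□□
□□□□□□□
□□□□□□□
[24] □□□□□□□
□■■□□□□
□<■■□□□
□□■□■□□
□□□□■□□
□□■■□□□
□□□□□□□
□□□□□□□
□□□□□□□
[25] □□□□□□□
□■■□□□□
□□■■□□□
□v■□■□□
□□□□■□□
□□■■□□□
□□□□□□□
□□□□□□□
□□□□□□□
[26] □□□□□□□
□■■□□□□
□□■■□□□
<■■□■□□
□□□□■□□
□□■■□□□
□□□□□□□
□□□□□□□
□□□□□□□
[27] □□□□□□□
□■■□□□□
^□■■□□□
■■■□■□□
□□□□■□□
□□■■□□□
□□□□□□□
□□□□□□□
□□□□□□□
[28] □□□□□□□
□■■□□□□
■>■■□□□
■■■□■□□
□□□□■□□
□□■■□□□
□□□□□□□
□□□□□□□
□□□□□□□
[29] □□□□□□□
□■■□□□□
■■■■□□□
■v■□■□□
□□□□■□□
□□■■□□□
□□□□□□□
□□□□□□□
□□□□□□□
[30] □□□□□□□
□■■□□□□
■■■■□□□
■□>□■□□
□□□□■□□
□□■■□□□
□□□□□□□
□□□□□□□
□□□□□□□
[31] □□□□□□□
□■■□□□□
■■^■□□□
■□□□■□□
□□□□■□□
□□■■□□□
□□□□□□□
□□□□□□□
□□□□□□□
[32] □□□□□□□
□■■□□□□
■<□■□□□
■□□□■□□
□□□□■□□
□□■■□□□
□□□□□□□
□□□□□□□
□□□□□□□
[33] □□□□□□□
□■■□□□□
■□□■□□□
■v□□■□□
□□□□■□□
□□■■□□□
□□□□□□□
□□□□□□□
□□□□□□□
[34] □□□□□□□
□■■□□□□
■□□■□□□
<■□□■□□
□□□□■□□
□□■■□□□
□□□□□□□
□□□□□□□
□□□□□□□
[35] □□□□□□□
□■■□□□□
■□□■□□□
□■□□■□□
v□□□■□□
□□■■□□□
□□□□□□□
□□□□□□□
□□□□□□□
[36] □□□□□□□
□■■□□□□
■□□■□□□
□■□□■□□
■□□□■□<
□□■■□□□
□□□□□□□
□□□□□□□
□□□□□□□
[37] □□□□□□□
□■■□□□□
■□□■□□□
□■□□■□^
■□□□■□■
□□■■□□□
□□□□□□□
□□□□□□□
□□□□□□□
[38] □□□□□□□
□■■□□□□
■□□■□□□
>■□□■□■
■□□□■□■
□□■■□□□
□□□□□□□
□□□□□□□
□□□□□□□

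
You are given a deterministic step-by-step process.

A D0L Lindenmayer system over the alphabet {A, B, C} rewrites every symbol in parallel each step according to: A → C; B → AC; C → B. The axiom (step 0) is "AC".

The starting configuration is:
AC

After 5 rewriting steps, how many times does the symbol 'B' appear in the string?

2

0) AC
1) CB
2) BAC
3) ACCB
4) CBBAC
5) BACACCB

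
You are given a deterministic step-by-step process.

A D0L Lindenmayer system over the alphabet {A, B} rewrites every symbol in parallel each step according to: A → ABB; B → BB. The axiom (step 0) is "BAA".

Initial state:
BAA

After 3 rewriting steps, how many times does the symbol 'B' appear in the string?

k=0  BAA
k=1  BBABBABB
k=2  BBBBABBBBBBABBBBBB
k=3  BBBBBBBBABBBBBBBBBBBBBBABBBBBBBBBBBBBB

36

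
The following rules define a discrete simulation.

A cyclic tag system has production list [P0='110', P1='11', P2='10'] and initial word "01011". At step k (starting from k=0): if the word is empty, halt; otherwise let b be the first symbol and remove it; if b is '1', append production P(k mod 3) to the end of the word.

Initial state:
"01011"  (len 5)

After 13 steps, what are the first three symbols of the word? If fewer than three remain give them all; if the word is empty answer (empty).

011

0) "01011"  (len 5)
1) "1011"  (len 4)
2) "01111"  (len 5)
3) "1111"  (len 4)
4) "111110"  (len 6)
5) "1111011"  (len 7)
6) "11101110"  (len 8)
7) "1101110110"  (len 10)
8) "10111011011"  (len 11)
9) "011101101110"  (len 12)
10) "11101101110"  (len 11)
11) "110110111011"  (len 12)
12) "1011011101110"  (len 13)
13) "011011101110110"  (len 15)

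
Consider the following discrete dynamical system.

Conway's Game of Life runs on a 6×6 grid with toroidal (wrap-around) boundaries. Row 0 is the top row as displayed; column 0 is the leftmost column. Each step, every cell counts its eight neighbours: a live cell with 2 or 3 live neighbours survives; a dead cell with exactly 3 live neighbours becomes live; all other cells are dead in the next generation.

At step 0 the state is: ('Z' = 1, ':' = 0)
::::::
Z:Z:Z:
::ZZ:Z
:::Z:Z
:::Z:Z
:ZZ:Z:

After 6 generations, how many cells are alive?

5

step 0: ::::::
Z:Z:Z:
::ZZ:Z
:::Z:Z
:::Z:Z
:ZZ:Z:
step 1: ::Z::Z
:ZZ:ZZ
ZZZ::Z
Z::Z:Z
Z::Z:Z
::ZZZ:
step 2: Z::::Z
::::Z:
::::::
:::Z::
ZZ::::
ZZZ:::
step 3: Z::::Z
:::::Z
::::::
::::::
Z:::::
::Z:::
step 4: Z::::Z
Z::::Z
::::::
::::::
::::::
ZZ:::Z
step 5: ::::Z:
Z::::Z
::::::
::::::
Z:::::
:Z:::Z
step 6: ::::Z:
:::::Z
::::::
::::::
Z:::::
Z::::Z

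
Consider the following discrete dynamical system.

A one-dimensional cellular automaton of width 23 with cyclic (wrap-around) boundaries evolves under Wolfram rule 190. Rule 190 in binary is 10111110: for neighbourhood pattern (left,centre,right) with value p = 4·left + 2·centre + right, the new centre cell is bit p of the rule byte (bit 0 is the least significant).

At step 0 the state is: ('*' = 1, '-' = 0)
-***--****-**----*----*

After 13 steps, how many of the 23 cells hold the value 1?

19

step 0: -***--****-**----*----*
step 1: ***-*****-**-*--***--**
step 2: **-*****-**-******-****
step 3: *-*****-**-******-*****
step 4: -*****-**-******-******
step 5: *****-**-******-******-
step 6: ****-**-******-******-*
step 7: ***-**-******-******-**
step 8: **-**-******-******-***
step 9: *-**-******-******-****
step 10: -**-******-******-*****
step 11: **-******-******-*****-
step 12: *-******-******-*****-*
step 13: -******-******-*****-**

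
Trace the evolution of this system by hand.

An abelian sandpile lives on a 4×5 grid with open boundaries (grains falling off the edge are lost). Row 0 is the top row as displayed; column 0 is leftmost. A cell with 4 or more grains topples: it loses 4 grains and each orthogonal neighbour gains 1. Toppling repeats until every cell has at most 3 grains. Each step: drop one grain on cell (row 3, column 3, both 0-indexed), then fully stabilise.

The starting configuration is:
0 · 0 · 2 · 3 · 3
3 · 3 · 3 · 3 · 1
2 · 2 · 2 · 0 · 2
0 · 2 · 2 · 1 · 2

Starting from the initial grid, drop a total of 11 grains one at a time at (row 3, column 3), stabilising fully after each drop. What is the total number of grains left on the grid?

41

step 0: 0 · 0 · 2 · 3 · 3
3 · 3 · 3 · 3 · 1
2 · 2 · 2 · 0 · 2
0 · 2 · 2 · 1 · 2
step 1: 0 · 0 · 2 · 3 · 3
3 · 3 · 3 · 3 · 1
2 · 2 · 2 · 0 · 2
0 · 2 · 2 · 2 · 2
step 2: 0 · 0 · 2 · 3 · 3
3 · 3 · 3 · 3 · 1
2 · 2 · 2 · 0 · 2
0 · 2 · 2 · 3 · 2
step 3: 0 · 0 · 2 · 3 · 3
3 · 3 · 3 · 3 · 1
2 · 2 · 2 · 1 · 2
0 · 2 · 3 · 0 · 3
step 4: 0 · 0 · 2 · 3 · 3
3 · 3 · 3 · 3 · 1
2 · 2 · 2 · 1 · 2
0 · 2 · 3 · 1 · 3
step 5: 0 · 0 · 2 · 3 · 3
3 · 3 · 3 · 3 · 1
2 · 2 · 2 · 1 · 2
0 · 2 · 3 · 2 · 3
step 6: 0 · 0 · 2 · 3 · 3
3 · 3 · 3 · 3 · 1
2 · 2 · 2 · 1 · 2
0 · 2 · 3 · 3 · 3
step 7: 0 · 0 · 2 · 3 · 3
3 · 3 · 3 · 3 · 1
2 · 2 · 3 · 2 · 3
0 · 3 · 0 · 2 · 0
step 8: 0 · 0 · 2 · 3 · 3
3 · 3 · 3 · 3 · 1
2 · 2 · 3 · 2 · 3
0 · 3 · 0 · 3 · 0
step 9: 0 · 0 · 2 · 3 · 3
3 · 3 · 3 · 3 · 1
2 · 2 · 3 · 3 · 3
0 · 3 · 1 · 0 · 1
step 10: 0 · 0 · 2 · 3 · 3
3 · 3 · 3 · 3 · 1
2 · 2 · 3 · 3 · 3
0 · 3 · 1 · 1 · 1
step 11: 0 · 0 · 2 · 3 · 3
3 · 3 · 3 · 3 · 1
2 · 2 · 3 · 3 · 3
0 · 3 · 1 · 2 · 1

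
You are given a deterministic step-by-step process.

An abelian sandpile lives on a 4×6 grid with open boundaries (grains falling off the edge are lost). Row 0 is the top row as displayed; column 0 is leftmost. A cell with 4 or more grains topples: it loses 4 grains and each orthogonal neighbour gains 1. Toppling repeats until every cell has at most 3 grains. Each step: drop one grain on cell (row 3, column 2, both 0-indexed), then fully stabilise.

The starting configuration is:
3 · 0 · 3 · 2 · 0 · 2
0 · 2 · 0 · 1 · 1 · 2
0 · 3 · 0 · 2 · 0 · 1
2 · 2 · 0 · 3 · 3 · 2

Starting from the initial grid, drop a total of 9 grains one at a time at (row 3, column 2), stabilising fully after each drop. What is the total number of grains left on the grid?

[0] 3 · 0 · 3 · 2 · 0 · 2
0 · 2 · 0 · 1 · 1 · 2
0 · 3 · 0 · 2 · 0 · 1
2 · 2 · 0 · 3 · 3 · 2
[1] 3 · 0 · 3 · 2 · 0 · 2
0 · 2 · 0 · 1 · 1 · 2
0 · 3 · 0 · 2 · 0 · 1
2 · 2 · 1 · 3 · 3 · 2
[2] 3 · 0 · 3 · 2 · 0 · 2
0 · 2 · 0 · 1 · 1 · 2
0 · 3 · 0 · 2 · 0 · 1
2 · 2 · 2 · 3 · 3 · 2
[3] 3 · 0 · 3 · 2 · 0 · 2
0 · 2 · 0 · 1 · 1 · 2
0 · 3 · 0 · 2 · 0 · 1
2 · 2 · 3 · 3 · 3 · 2
[4] 3 · 0 · 3 · 2 · 0 · 2
0 · 2 · 0 · 1 · 1 · 2
0 · 3 · 1 · 3 · 1 · 1
2 · 3 · 1 · 1 · 0 · 3
[5] 3 · 0 · 3 · 2 · 0 · 2
0 · 2 · 0 · 1 · 1 · 2
0 · 3 · 1 · 3 · 1 · 1
2 · 3 · 2 · 1 · 0 · 3
[6] 3 · 0 · 3 · 2 · 0 · 2
0 · 2 · 0 · 1 · 1 · 2
0 · 3 · 1 · 3 · 1 · 1
2 · 3 · 3 · 1 · 0 · 3
[7] 3 · 0 · 3 · 2 · 0 · 2
0 · 3 · 0 · 1 · 1 · 2
1 · 0 · 3 · 3 · 1 · 1
3 · 1 · 1 · 2 · 0 · 3
[8] 3 · 0 · 3 · 2 · 0 · 2
0 · 3 · 0 · 1 · 1 · 2
1 · 0 · 3 · 3 · 1 · 1
3 · 1 · 2 · 2 · 0 · 3
[9] 3 · 0 · 3 · 2 · 0 · 2
0 · 3 · 0 · 1 · 1 · 2
1 · 0 · 3 · 3 · 1 · 1
3 · 1 · 3 · 2 · 0 · 3

38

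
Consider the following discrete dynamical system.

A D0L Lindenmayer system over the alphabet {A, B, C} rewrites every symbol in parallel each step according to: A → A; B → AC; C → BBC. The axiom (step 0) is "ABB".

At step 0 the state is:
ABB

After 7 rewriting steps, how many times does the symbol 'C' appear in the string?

86

0) ABB
1) AACAC
2) AABBCABBC
3) AAACACBBCAACACBBC
4) AAABBCABBCACACBBCAABBCABBCACACBBC
5) AAAACACBBCAACACBBCABBCABBCACACBBCAAACACBBCAACACBBCABBCABBCACACBBC
6) AAAABBCABBCACACBBCAABBCABBCACACBBCAACACBBCAACACBBCABBCABBC…ABBCACACBBCAABBCABBCACACBBCAACACBBCAACACBBCABBCABBCACACBBC  (len 129)
7) AAAAACACBBCAACACBBCABBCABBCACACBBCAAACACBBCAACACBBCABBCABB…ABBCACACBBCAABBCABBCACACBBCAACACBBCAACACBBCABBCABBCACACBBC  (len 257)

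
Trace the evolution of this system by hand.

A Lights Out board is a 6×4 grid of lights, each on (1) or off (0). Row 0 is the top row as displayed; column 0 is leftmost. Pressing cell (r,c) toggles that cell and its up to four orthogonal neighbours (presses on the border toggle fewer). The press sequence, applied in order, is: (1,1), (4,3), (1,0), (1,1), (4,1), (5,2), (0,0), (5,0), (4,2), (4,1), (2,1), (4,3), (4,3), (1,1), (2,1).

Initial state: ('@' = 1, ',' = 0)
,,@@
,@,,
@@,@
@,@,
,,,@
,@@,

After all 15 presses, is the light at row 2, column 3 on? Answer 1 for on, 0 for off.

[0] ,,@@
,@,,
@@,@
@,@,
,,,@
,@@,
[1] ,@@@
@,@,
@,,@
@,@,
,,,@
,@@,
[2] ,@@@
@,@,
@,,@
@,@@
,,@,
,@@@
[3] @@@@
,@@,
,,,@
@,@@
,,@,
,@@@
[4] @,@@
@,,,
,@,@
@,@@
,,@,
,@@@
[5] @,@@
@,,,
,@,@
@@@@
@@,,
,,@@
[6] @,@@
@,,,
,@,@
@@@@
@@@,
,@,,
[7] ,@@@
,,,,
,@,@
@@@@
@@@,
,@,,
[8] ,@@@
,,,,
,@,@
@@@@
,@@,
@,,,
[9] ,@@@
,,,,
,@,@
@@,@
,,,@
@,@,
[10] ,@@@
,,,,
,@,@
@,,@
@@@@
@@@,
[11] ,@@@
,@,,
@,@@
@@,@
@@@@
@@@,
[12] ,@@@
,@,,
@,@@
@@,,
@@,,
@@@@
[13] ,@@@
,@,,
@,@@
@@,@
@@@@
@@@,
[14] ,,@@
@,@,
@@@@
@@,@
@@@@
@@@,
[15] ,,@@
@@@,
,,,@
@,,@
@@@@
@@@,

1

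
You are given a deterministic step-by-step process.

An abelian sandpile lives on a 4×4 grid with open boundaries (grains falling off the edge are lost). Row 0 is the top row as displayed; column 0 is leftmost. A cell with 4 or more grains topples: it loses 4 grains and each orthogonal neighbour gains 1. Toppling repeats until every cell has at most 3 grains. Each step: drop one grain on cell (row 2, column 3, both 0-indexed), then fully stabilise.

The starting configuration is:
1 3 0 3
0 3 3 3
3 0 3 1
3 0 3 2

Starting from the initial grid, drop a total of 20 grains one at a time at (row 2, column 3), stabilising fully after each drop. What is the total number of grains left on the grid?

[0] 1 3 0 3
0 3 3 3
3 0 3 1
3 0 3 2
[1] 1 3 0 3
0 3 3 3
3 0 3 2
3 0 3 2
[2] 1 3 0 3
0 3 3 3
3 0 3 3
3 0 3 2
[3] 2 0 3 0
1 1 2 2
3 2 2 3
3 1 1 0
[4] 2 0 3 0
1 1 2 3
3 2 3 0
3 1 1 1
[5] 2 0 3 0
1 1 2 3
3 2 3 1
3 1 1 1
[6] 2 0 3 0
1 1 2 3
3 2 3 2
3 1 1 1
[7] 2 0 3 0
1 1 2 3
3 2 3 3
3 1 1 1
[8] 2 1 0 2
1 2 1 1
3 3 1 2
3 1 2 2
[9] 2 1 0 2
1 2 1 1
3 3 1 3
3 1 2 2
[10] 2 1 0 2
1 2 1 2
3 3 2 0
3 1 2 3
[11] 2 1 0 2
1 2 1 2
3 3 2 1
3 1 2 3
[12] 2 1 0 2
1 2 1 2
3 3 2 2
3 1 2 3
[13] 2 1 0 2
1 2 1 2
3 3 2 3
3 1 2 3
[14] 2 1 0 2
1 2 1 3
3 3 3 1
3 1 3 0
[15] 2 1 0 2
1 2 1 3
3 3 3 2
3 1 3 0
[16] 2 1 0 2
1 2 1 3
3 3 3 3
3 1 3 0
[17] 2 1 0 3
2 3 3 0
1 2 2 2
1 0 1 2
[18] 2 1 0 3
2 3 3 0
1 2 2 3
1 0 1 2
[19] 2 1 0 3
2 3 3 1
1 2 3 0
1 0 1 3
[20] 2 1 0 3
2 3 3 1
1 2 3 1
1 0 1 3

27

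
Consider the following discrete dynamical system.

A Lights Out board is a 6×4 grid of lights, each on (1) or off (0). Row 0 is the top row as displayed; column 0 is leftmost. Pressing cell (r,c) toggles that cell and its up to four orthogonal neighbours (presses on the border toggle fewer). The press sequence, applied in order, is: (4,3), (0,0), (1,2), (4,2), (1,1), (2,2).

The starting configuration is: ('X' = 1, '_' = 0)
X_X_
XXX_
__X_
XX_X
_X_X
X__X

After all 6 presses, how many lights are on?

0) X_X_
XXX_
__X_
XX_X
_X_X
X__X
1) X_X_
XXX_
__X_
XX__
_XX_
X___
2) _XX_
_XX_
__X_
XX__
_XX_
X___
3) _X__
___X
____
XX__
_XX_
X___
4) _X__
___X
____
XXX_
___X
X_X_
5) ____
XXXX
_X__
XXX_
___X
X_X_
6) ____
XX_X
__XX
XX__
___X
X_X_

10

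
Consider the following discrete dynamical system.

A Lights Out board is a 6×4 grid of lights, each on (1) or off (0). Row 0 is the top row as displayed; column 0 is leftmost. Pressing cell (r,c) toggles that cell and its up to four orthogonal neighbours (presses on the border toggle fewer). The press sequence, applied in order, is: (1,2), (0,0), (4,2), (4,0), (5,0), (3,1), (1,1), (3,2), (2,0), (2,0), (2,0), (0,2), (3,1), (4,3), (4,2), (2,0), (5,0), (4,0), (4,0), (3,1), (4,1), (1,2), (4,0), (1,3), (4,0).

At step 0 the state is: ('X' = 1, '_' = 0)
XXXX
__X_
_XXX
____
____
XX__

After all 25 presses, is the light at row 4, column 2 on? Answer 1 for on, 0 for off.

1

step 0: XXXX
__X_
_XXX
____
____
XX__
step 1: XX_X
_X_X
_X_X
____
____
XX__
step 2: ___X
XX_X
_X_X
____
____
XX__
step 3: ___X
XX_X
_X_X
__X_
_XXX
XXX_
step 4: ___X
XX_X
_X_X
X_X_
X_XX
_XX_
step 5: ___X
XX_X
_X_X
X_X_
__XX
X_X_
step 6: ___X
XX_X
___X
_X__
_XXX
X_X_
step 7: _X_X
__XX
_X_X
_X__
_XXX
X_X_
step 8: _X_X
__XX
_XXX
__XX
_X_X
X_X_
step 9: _X_X
X_XX
X_XX
X_XX
_X_X
X_X_
step 10: _X_X
__XX
_XXX
__XX
_X_X
X_X_
step 11: _X_X
X_XX
X_XX
X_XX
_X_X
X_X_
step 12: __X_
X__X
X_XX
X_XX
_X_X
X_X_
step 13: __X_
X__X
XXXX
_X_X
___X
X_X_
step 14: __X_
X__X
XXXX
_X__
__X_
X_XX
step 15: __X_
X__X
XXXX
_XX_
_X_X
X__X
step 16: __X_
___X
__XX
XXX_
_X_X
X__X
step 17: __X_
___X
__XX
XXX_
XX_X
_X_X
step 18: __X_
___X
__XX
_XX_
___X
XX_X
step 19: __X_
___X
__XX
XXX_
XX_X
_X_X
step 20: __X_
___X
_XXX
____
X__X
_X_X
step 21: __X_
___X
_XXX
_X__
_XXX
___X
step 22: ____
_XX_
_X_X
_X__
_XXX
___X
step 23: ____
_XX_
_X_X
XX__
X_XX
X__X
step 24: ___X
_X_X
_X__
XX__
X_XX
X__X
step 25: ___X
_X_X
_X__
_X__
_XXX
___X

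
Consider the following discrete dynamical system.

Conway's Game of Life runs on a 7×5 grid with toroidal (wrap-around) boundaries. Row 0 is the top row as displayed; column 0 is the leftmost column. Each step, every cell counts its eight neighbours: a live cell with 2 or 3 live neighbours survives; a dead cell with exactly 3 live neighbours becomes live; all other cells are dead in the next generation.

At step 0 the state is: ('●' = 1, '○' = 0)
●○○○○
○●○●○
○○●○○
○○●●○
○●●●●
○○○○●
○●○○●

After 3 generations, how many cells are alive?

16

t=0: ●○○○○
○●○●○
○○●○○
○○●●○
○●●●●
○○○○●
○●○○●
t=1: ●●●○●
○●●○○
○●○○○
○○○○●
●●○○●
○●○○●
○○○○●
t=2: ○○●○●
○○○●○
●●●○○
○●○○●
○●○●●
○●○●●
○○●○●
t=3: ○○●○●
●○○●●
●●●●●
○○○○●
○●○○○
○●○○○
○●●○●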